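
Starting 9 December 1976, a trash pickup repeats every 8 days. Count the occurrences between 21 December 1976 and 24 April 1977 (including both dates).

Occurrences land 8·i days after 9 December 1976 for i = 0, 1, 2, …
21 December 1976 is 12 days after the start; 12 ÷ 8 = 1 remainder 4; since the remainder is 4, round up to i = 2. First occurrence in the window: #3 on 25 December 1976 (2×8 = 16 days in).
24 April 1977 is 136 days after the start; 136 ÷ 8 = 17 remainder 0. Last occurrence in the window: #18 on 24 April 1977.
Occurrences #3 through #18: 16 in total.

16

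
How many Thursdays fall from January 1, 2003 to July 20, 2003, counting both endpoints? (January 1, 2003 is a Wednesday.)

January 1, 2003 is a Wednesday; the first Thursday on or after it is January 2, 2003 (1 day later).
From January 2, 2003 to July 20, 2003: 29 + 28 + 31 + 30 + 31 + 30 + 20 = 199 days (rest of January, February, March, April, May, June, July).
199 ÷ 7 = 28 full weeks with remainder 3, so 28 more Thursdays after the first → 29.

29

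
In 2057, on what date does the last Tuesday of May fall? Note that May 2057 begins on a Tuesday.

May 2057 begins on a Tuesday, so the first Tuesday is May 1.
May 2057 has 31 days. Adding weeks: 1, 8, 15, 22, 29 — the last one ≤ 31 is the 29th.

May 29, 2057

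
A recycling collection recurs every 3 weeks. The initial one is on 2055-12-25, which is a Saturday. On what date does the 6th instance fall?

2056-04-08

The 6th occurrence is 5 intervals after the first: 5 × 21 = 105 days after 2055-12-25.
December has 31 days — 6 days to the end of December leaves 99.
January has 31 days (68 left).
February has 29 days (39 left).
March has 31 days (8 left).
8 days into April → 2056-04-08.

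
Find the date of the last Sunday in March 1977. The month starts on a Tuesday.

1977-03-27

March 1977 begins on a Tuesday, so the first Sunday is March 6 (5 days later).
March 1977 has 31 days. Adding weeks: 6, 13, 20, 27 — the last one ≤ 31 is the 27th.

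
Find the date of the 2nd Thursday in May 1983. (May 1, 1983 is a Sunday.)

May 1983 begins on a Sunday, so the first Thursday is May 5 (4 days later).
The 2nd Thursday is 1 weeks later: 5 + 7 = 12.

1983-05-12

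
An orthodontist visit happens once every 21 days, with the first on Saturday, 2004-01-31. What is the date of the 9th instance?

2004-07-17

The 9th occurrence is 8 intervals after the first: 8 × 21 = 168 days after 2004-01-31.
January has 31 days — 0 days to the end of January leaves 168.
February has 29 days (139 left).
March has 31 days (108 left).
April has 30 days (78 left).
May has 31 days (47 left).
June has 30 days (17 left).
17 days into July → 2004-07-17.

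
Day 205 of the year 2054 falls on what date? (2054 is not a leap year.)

Jul 24, 2054

Jan has 31 days (205 − 31 = 174 remain).
Feb has 28 days (174 − 28 = 146 remain).
Mar has 31 days (146 − 31 = 115 remain).
Apr has 30 days (115 − 30 = 85 remain).
May has 31 days (85 − 31 = 54 remain).
Jun has 30 days (54 − 30 = 24 remain).
24 into Jul → Jul 24.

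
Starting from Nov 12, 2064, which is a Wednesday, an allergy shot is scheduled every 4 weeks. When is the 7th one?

Apr 29, 2065

The 7th occurrence is 6 intervals after the first: 6 × 28 = 168 days after Nov 12, 2064.
Nov has 30 days — 18 days to the end of Nov leaves 150.
Dec has 31 days (119 left).
Jan has 31 days (88 left).
Feb has 28 days (60 left).
Mar has 31 days (29 left).
29 days into Apr → Apr 29, 2065.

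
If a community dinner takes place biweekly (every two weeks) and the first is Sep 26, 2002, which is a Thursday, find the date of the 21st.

Jul 3, 2003

The 21st occurrence is 20 intervals after the first: 20 × 14 = 280 days after Sep 26, 2002.
Sep has 30 days — 4 days to the end of Sep leaves 276.
Oct has 31 days (245 left).
Nov has 30 days (215 left).
Dec has 31 days (184 left).
Jan has 31 days (153 left).
Feb has 28 days (125 left).
Mar has 31 days (94 left).
Apr has 30 days (64 left).
May has 31 days (33 left).
Jun has 30 days (3 left).
3 days into Jul → Jul 3, 2003.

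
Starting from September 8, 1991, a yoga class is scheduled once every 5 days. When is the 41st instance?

The 41st occurrence is 40 intervals after the first: 40 × 5 = 200 days after September 8, 1991.
September has 30 days — 22 days to the end of September leaves 178.
October has 31 days (147 left).
November has 30 days (117 left).
December has 31 days (86 left).
January has 31 days (55 left).
February has 29 days (26 left).
26 days into March → March 26, 1992.

March 26, 1992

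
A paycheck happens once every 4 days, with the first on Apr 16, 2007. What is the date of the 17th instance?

The 17th occurrence is 16 intervals after the first: 16 × 4 = 64 days after Apr 16, 2007.
Apr has 30 days — 14 days to the end of Apr leaves 50.
May has 31 days (19 left).
19 days into Jun → Jun 19, 2007.

Jun 19, 2007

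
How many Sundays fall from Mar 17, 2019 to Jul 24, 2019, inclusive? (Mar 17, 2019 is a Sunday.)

Mar 17, 2019 is a Sunday; the first Sunday on or after it is Mar 17, 2019.
From Mar 17, 2019 to Jul 24, 2019: 14 + 30 + 31 + 30 + 24 = 129 days (rest of Mar, Apr, May, Jun, Jul).
129 ÷ 7 = 18 full weeks with remainder 3, so 18 more Sundays after the first → 19.

19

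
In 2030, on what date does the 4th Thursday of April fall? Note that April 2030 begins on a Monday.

April 2030 begins on a Monday, so the first Thursday is April 4 (3 days later).
The 4th Thursday is 3 weeks later: 4 + 21 = 25.

April 25, 2030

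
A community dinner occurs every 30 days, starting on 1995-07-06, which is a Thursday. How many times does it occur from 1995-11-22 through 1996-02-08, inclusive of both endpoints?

Occurrences land 30·i days after 1995-07-06 for i = 0, 1, 2, …
1995-11-22 is 139 days after the start; 139 ÷ 30 = 4 remainder 19; since the remainder is 19, round up to i = 5. First occurrence in the window: #6 on 1995-12-03 (5×30 = 150 days in).
1996-02-08 is 217 days after the start; 217 ÷ 30 = 7 remainder 7. Last occurrence in the window: #8 on 1996-02-01.
Occurrences #6 through #8: 3 in total.

3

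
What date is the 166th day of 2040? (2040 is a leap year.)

Jun 14, 2040

Jan has 31 days (166 − 31 = 135 remain).
Feb has 29 days (135 − 29 = 106 remain).
Mar has 31 days (106 − 31 = 75 remain).
Apr has 30 days (75 − 30 = 45 remain).
May has 31 days (45 − 31 = 14 remain).
14 into Jun → Jun 14.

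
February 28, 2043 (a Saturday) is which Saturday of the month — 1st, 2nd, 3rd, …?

Day 28 falls in week ⌈28/7⌉ of the month.
Days 1–7 hold the 1st Saturday, 8–14 the 2nd, 15–21 the 3rd, 22–28 the 4th, 29–31 the 5th.
28 is in the range for the 4th.

4th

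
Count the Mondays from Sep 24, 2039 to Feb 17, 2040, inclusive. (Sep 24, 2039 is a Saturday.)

21

Sep 24, 2039 is a Saturday; the first Monday on or after it is Sep 26, 2039 (2 days later).
From Sep 26, 2039 to Feb 17, 2040: 4 + 31 + 30 + 31 + 31 + 17 = 144 days (rest of Sep, Oct, Nov, Dec, Jan, Feb).
144 ÷ 7 = 20 full weeks with remainder 4, so 20 more Mondays after the first → 21.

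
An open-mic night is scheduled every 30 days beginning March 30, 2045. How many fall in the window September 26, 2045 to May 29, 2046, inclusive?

Occurrences land 30·i days after March 30, 2045 for i = 0, 1, 2, …
September 26, 2045 is 180 days after the start; 180 ÷ 30 = 6 remainder 0. First occurrence in the window: #7 on September 26, 2045 (6×30 = 180 days in).
May 29, 2046 is 425 days after the start; 425 ÷ 30 = 14 remainder 5. Last occurrence in the window: #15 on May 24, 2046.
Occurrences #7 through #15: 9 in total.

9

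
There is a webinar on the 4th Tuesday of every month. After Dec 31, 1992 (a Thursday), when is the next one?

Dec 1992 starts on a Tuesday; its first Tuesday is the 1st, so the 4th Tuesday is the 22nd — Dec 22, 1992.
That is not after Dec 31, 1992, so look at Jan 1993.
Jan 1993 starts on a Friday; its first Tuesday is the 5th, so the 4th Tuesday is the 26th — Jan 26, 1993.

Jan 26, 1993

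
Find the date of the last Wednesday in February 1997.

1997-02-26

The first Wednesday of February 1997 is February 5.
February 1997 has 28 days. Adding weeks: 5, 12, 19, 26 — the last one ≤ 28 is the 26th.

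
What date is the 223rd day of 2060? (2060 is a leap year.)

January has 31 days (223 − 31 = 192 remain).
February has 29 days (192 − 29 = 163 remain).
March has 31 days (163 − 31 = 132 remain).
April has 30 days (132 − 30 = 102 remain).
May has 31 days (102 − 31 = 71 remain).
June has 30 days (71 − 30 = 41 remain).
July has 31 days (41 − 31 = 10 remain).
10 into August → August 10.

2060-08-10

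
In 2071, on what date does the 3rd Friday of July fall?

July 17, 2071

July 2071 begins on a Wednesday, so the first Friday is July 3 (2 days later).
The 3rd Friday is 2 weeks later: 3 + 14 = 17.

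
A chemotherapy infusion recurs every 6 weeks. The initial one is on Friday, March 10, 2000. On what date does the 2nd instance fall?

April 21, 2000

The 2nd occurrence is 1 interval after the first: 1 × 42 = 42 days after March 10, 2000.
March has 31 days — 21 days to the end of March leaves 21.
21 days into April → April 21, 2000.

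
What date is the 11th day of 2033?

2033-01-11

11 into January → January 11.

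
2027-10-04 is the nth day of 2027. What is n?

Days in months before October: 31 + 28 + 31 + 30 + 31 + 30 + 31 + 31 + 30 = 273.
Plus 4 days into October → day 277.

277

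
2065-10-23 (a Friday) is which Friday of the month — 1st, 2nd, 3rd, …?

4th

Day 23 falls in week ⌈23/7⌉ of the month.
Days 1–7 hold the 1st Friday, 8–14 the 2nd, 15–21 the 3rd, 22–28 the 4th, 29–31 the 5th.
23 is in the range for the 4th.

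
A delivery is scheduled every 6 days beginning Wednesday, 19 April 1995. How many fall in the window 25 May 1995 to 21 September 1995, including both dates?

20

Occurrences land 6·i days after 19 April 1995 for i = 0, 1, 2, …
25 May 1995 is 36 days after the start; 36 ÷ 6 = 6 remainder 0. First occurrence in the window: #7 on 25 May 1995 (6×6 = 36 days in).
21 September 1995 is 155 days after the start; 155 ÷ 6 = 25 remainder 5. Last occurrence in the window: #26 on 16 September 1995.
Occurrences #7 through #26: 20 in total.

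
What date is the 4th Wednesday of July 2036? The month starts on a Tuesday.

July 23, 2036

July 2036 begins on a Tuesday, so the first Wednesday is July 2 (1 day later).
The 4th Wednesday is 3 weeks later: 2 + 21 = 23.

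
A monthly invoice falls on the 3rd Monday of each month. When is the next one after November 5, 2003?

November 2003 starts on a Saturday; its first Monday is the 3rd, so the 3rd Monday is the 17th — November 17, 2003.
November 17, 2003 is after November 5, 2003, so that is the next one.

November 17, 2003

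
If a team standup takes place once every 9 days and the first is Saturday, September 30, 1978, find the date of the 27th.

The 27th occurrence is 26 intervals after the first: 26 × 9 = 234 days after September 30, 1978.
September has 30 days — 0 days to the end of September leaves 234.
October has 31 days (203 left).
November has 30 days (173 left).
December has 31 days (142 left).
January has 31 days (111 left).
February has 28 days (83 left).
March has 31 days (52 left).
April has 30 days (22 left).
22 days into May → May 22, 1979.

May 22, 1979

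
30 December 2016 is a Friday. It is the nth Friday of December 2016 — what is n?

Day 30 falls in week ⌈30/7⌉ of the month.
Days 1–7 hold the 1st Friday, 8–14 the 2nd, 15–21 the 3rd, 22–28 the 4th, 29–31 the 5th.
30 is in the range for the 5th.

5th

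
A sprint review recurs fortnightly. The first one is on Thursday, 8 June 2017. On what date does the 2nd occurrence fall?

22 June 2017

The 2nd occurrence is 1 interval after the first: 1 × 14 = 14 days after 8 June 2017.
14 days later is 22 June 2017.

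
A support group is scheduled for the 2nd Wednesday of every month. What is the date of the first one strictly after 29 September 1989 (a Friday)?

September 1989 starts on a Friday; its first Wednesday is the 6th, so the 2nd Wednesday is the 13th — 13 September 1989.
That is not after 29 September 1989, so look at October 1989.
October 1989 starts on a Sunday; its first Wednesday is the 4th, so the 2nd Wednesday is the 11th — 11 October 1989.

11 October 1989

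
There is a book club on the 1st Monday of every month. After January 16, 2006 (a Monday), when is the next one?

February 6, 2006

January 2006 starts on a Sunday, so its 1st Monday is January 2, 2006 (1 day in).
That is not after January 16, 2006, so look at February 2006.
February 2006 starts on a Wednesday, so its 1st Monday is February 6, 2006 (5 days in).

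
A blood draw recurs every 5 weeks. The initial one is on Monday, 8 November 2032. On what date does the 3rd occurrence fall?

The 3rd occurrence is 2 intervals after the first: 2 × 35 = 70 days after 8 November 2032.
November has 30 days — 22 days to the end of November leaves 48.
December has 31 days (17 left).
17 days into January → 17 January 2033.

17 January 2033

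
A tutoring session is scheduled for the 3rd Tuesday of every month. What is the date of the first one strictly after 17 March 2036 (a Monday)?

18 March 2036

March 2036 starts on a Saturday; its first Tuesday is the 4th, so the 3rd Tuesday is the 18th — 18 March 2036.
18 March 2036 is after 17 March 2036, so that is the next one.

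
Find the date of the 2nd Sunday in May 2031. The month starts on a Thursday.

2031-05-11

May 2031 begins on a Thursday, so the first Sunday is May 4 (3 days later).
The 2nd Sunday is 1 weeks later: 4 + 7 = 11.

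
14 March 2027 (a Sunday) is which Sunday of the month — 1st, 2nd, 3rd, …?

2nd

Day 14 falls in week ⌈14/7⌉ of the month.
Days 1–7 hold the 1st Sunday, 8–14 the 2nd, 15–21 the 3rd, 22–28 the 4th, 29–31 the 5th.
14 is in the range for the 2nd.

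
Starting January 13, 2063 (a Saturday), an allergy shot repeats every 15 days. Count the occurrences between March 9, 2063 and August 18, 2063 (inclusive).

Occurrences land 15·i days after January 13, 2063 for i = 0, 1, 2, …
March 9, 2063 is 55 days after the start; 55 ÷ 15 = 3 remainder 10; since the remainder is 10, round up to i = 4. First occurrence in the window: #5 on March 14, 2063 (4×15 = 60 days in).
August 18, 2063 is 217 days after the start; 217 ÷ 15 = 14 remainder 7. Last occurrence in the window: #15 on August 11, 2063.
Occurrences #5 through #15: 11 in total.

11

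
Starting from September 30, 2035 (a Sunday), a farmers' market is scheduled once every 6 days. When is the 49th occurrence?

The 49th occurrence is 48 intervals after the first: 48 × 6 = 288 days after September 30, 2035.
September has 30 days — 0 days to the end of September leaves 288.
October has 31 days (257 left).
November has 30 days (227 left).
December has 31 days (196 left).
January has 31 days (165 left).
February has 29 days (136 left).
March has 31 days (105 left).
April has 30 days (75 left).
May has 31 days (44 left).
June has 30 days (14 left).
14 days into July → July 14, 2036.

July 14, 2036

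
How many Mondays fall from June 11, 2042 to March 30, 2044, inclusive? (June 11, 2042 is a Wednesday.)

June 11, 2042 is a Wednesday; the first Monday on or after it is June 16, 2042 (5 days later).
From June 16, 2042 to March 30, 2044: 198 + 365 + 90 = 653 days (rest of 2042, 2043, to March 30, 2044 in 2044).
653 ÷ 7 = 93 full weeks with remainder 2, so 93 more Mondays after the first → 94.

94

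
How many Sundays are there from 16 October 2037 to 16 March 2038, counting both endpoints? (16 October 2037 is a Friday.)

22

16 October 2037 is a Friday; the first Sunday on or after it is 18 October 2037 (2 days later).
From 18 October 2037 to 16 March 2038: 13 + 30 + 31 + 31 + 28 + 16 = 149 days (rest of October, November, December, January, February, March).
149 ÷ 7 = 21 full weeks with remainder 2, so 21 more Sundays after the first → 22.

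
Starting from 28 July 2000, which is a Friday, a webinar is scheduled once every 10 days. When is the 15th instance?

The 15th occurrence is 14 intervals after the first: 14 × 10 = 140 days after 28 July 2000.
July has 31 days — 3 days to the end of July leaves 137.
August has 31 days (106 left).
September has 30 days (76 left).
October has 31 days (45 left).
November has 30 days (15 left).
15 days into December → 15 December 2000.

15 December 2000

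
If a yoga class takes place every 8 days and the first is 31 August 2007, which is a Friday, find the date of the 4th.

The 4th occurrence is 3 intervals after the first: 3 × 8 = 24 days after 31 August 2007.
August has 31 days — 0 days to the end of August leaves 24.
24 days into September → 24 September 2007.

24 September 2007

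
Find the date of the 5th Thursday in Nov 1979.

Nov 29, 1979

The first Thursday of Nov 1979 is Nov 1.
The 5th Thursday is 4 weeks later: 1 + 28 = 29.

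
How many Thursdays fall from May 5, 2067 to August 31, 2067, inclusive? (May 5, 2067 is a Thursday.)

17

May 5, 2067 is a Thursday; the first Thursday on or after it is May 5, 2067.
From May 5, 2067 to August 31, 2067: 26 + 30 + 31 + 31 = 118 days (rest of May, June, July, August).
118 ÷ 7 = 16 full weeks with remainder 6, so 16 more Thursdays after the first → 17.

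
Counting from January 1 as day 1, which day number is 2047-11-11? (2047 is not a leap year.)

Days in months before November: 31 + 28 + 31 + 30 + 31 + 30 + 31 + 31 + 30 + 31 = 304.
Plus 11 days into November → day 315.

315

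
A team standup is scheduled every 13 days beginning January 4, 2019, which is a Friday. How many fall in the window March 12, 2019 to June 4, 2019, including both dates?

6

Occurrences land 13·i days after January 4, 2019 for i = 0, 1, 2, …
March 12, 2019 is 67 days after the start; 67 ÷ 13 = 5 remainder 2; since the remainder is 2, round up to i = 6. First occurrence in the window: #7 on March 23, 2019 (6×13 = 78 days in).
June 4, 2019 is 151 days after the start; 151 ÷ 13 = 11 remainder 8. Last occurrence in the window: #12 on May 27, 2019.
Occurrences #7 through #12: 6 in total.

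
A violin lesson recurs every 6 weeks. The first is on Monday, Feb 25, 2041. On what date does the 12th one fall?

The 12th occurrence is 11 intervals after the first: 11 × 42 = 462 days after Feb 25, 2041.
Feb has 28 days — 3 days to the end of Feb leaves 459.
From end of Feb to end of 2041 is 306 days (153 left).
Jan has 31 days (122 left).
Feb has 28 days (94 left).
Mar has 31 days (63 left).
Apr has 30 days (33 left).
May has 31 days (2 left).
2 days into Jun → Jun 2, 2042.

Jun 2, 2042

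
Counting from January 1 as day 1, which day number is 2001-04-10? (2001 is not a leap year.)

100

Days in months before April: 31 + 28 + 31 = 90.
Plus 10 days into April → day 100.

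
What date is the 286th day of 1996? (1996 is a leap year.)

January has 31 days (286 − 31 = 255 remain).
February has 29 days (255 − 29 = 226 remain).
March has 31 days (226 − 31 = 195 remain).
April has 30 days (195 − 30 = 165 remain).
May has 31 days (165 − 31 = 134 remain).
June has 30 days (134 − 30 = 104 remain).
July has 31 days (104 − 31 = 73 remain).
August has 31 days (73 − 31 = 42 remain).
September has 30 days (42 − 30 = 12 remain).
12 into October → October 12.

October 12, 1996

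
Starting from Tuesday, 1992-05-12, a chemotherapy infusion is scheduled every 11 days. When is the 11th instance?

The 11th occurrence is 10 intervals after the first: 10 × 11 = 110 days after 1992-05-12.
May has 31 days — 19 days to the end of May leaves 91.
June has 30 days (61 left).
July has 31 days (30 left).
30 days into August → 1992-08-30.

1992-08-30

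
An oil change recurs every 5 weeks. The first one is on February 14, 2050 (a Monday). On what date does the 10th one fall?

The 10th occurrence is 9 intervals after the first: 9 × 35 = 315 days after February 14, 2050.
February has 28 days — 14 days to the end of February leaves 301.
March has 31 days (270 left).
April has 30 days (240 left).
May has 31 days (209 left).
June has 30 days (179 left).
July has 31 days (148 left).
August has 31 days (117 left).
September has 30 days (87 left).
October has 31 days (56 left).
November has 30 days (26 left).
26 days into December → December 26, 2050.

December 26, 2050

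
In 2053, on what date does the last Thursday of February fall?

The first Thursday of February 2053 is February 6.
February 2053 has 28 days. Adding weeks: 6, 13, 20, 27 — the last one ≤ 28 is the 27th.

2053-02-27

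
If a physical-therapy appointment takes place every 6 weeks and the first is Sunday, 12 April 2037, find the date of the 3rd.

The 3rd occurrence is 2 intervals after the first: 2 × 42 = 84 days after 12 April 2037.
April has 30 days — 18 days to the end of April leaves 66.
May has 31 days (35 left).
June has 30 days (5 left).
5 days into July → 5 July 2037.

5 July 2037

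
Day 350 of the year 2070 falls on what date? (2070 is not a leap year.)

16 December 2070

January has 31 days (350 − 31 = 319 remain).
February has 28 days (319 − 28 = 291 remain).
March has 31 days (291 − 31 = 260 remain).
April has 30 days (260 − 30 = 230 remain).
May has 31 days (230 − 31 = 199 remain).
June has 30 days (199 − 30 = 169 remain).
July has 31 days (169 − 31 = 138 remain).
August has 31 days (138 − 31 = 107 remain).
September has 30 days (107 − 30 = 77 remain).
October has 31 days (77 − 31 = 46 remain).
November has 30 days (46 − 30 = 16 remain).
16 into December → December 16.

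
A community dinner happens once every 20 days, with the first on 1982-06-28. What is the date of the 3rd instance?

The 3rd occurrence is 2 intervals after the first: 2 × 20 = 40 days after 1982-06-28.
June has 30 days — 2 days to the end of June leaves 38.
July has 31 days (7 left).
7 days into August → 1982-08-07.

1982-08-07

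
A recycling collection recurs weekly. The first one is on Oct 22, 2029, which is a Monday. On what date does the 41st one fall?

The 41st occurrence is 40 intervals after the first: 40 × 7 = 280 days after Oct 22, 2029.
Oct has 31 days — 9 days to the end of Oct leaves 271.
Nov has 30 days (241 left).
Dec has 31 days (210 left).
Jan has 31 days (179 left).
Feb has 28 days (151 left).
Mar has 31 days (120 left).
Apr has 30 days (90 left).
May has 31 days (59 left).
Jun has 30 days (29 left).
29 days into Jul → Jul 29, 2030.

Jul 29, 2030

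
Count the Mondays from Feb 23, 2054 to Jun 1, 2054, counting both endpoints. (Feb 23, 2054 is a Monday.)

Feb 23, 2054 is a Monday; the first Monday on or after it is Feb 23, 2054.
From Feb 23, 2054 to Jun 1, 2054: 5 + 31 + 30 + 31 + 1 = 98 days (rest of Feb, Mar, Apr, May, Jun).
98 ÷ 7 = 14 full weeks with remainder 0, so 14 more Mondays after the first → 15.

15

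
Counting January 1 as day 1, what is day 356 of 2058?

January has 31 days (356 − 31 = 325 remain).
February has 28 days (325 − 28 = 297 remain).
March has 31 days (297 − 31 = 266 remain).
April has 30 days (266 − 30 = 236 remain).
May has 31 days (236 − 31 = 205 remain).
June has 30 days (205 − 30 = 175 remain).
July has 31 days (175 − 31 = 144 remain).
August has 31 days (144 − 31 = 113 remain).
September has 30 days (113 − 30 = 83 remain).
October has 31 days (83 − 31 = 52 remain).
November has 30 days (52 − 30 = 22 remain).
22 into December → December 22.

2058-12-22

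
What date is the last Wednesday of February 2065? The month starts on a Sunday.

February 2065 begins on a Sunday, so the first Wednesday is February 4 (3 days later).
February 2065 has 28 days. Adding weeks: 4, 11, 18, 25 — the last one ≤ 28 is the 25th.

25 February 2065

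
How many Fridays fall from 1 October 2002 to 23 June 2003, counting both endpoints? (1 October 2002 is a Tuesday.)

38

1 October 2002 is a Tuesday; the first Friday on or after it is 4 October 2002 (3 days later).
From 4 October 2002 to 23 June 2003: 27 + 30 + 31 + 31 + 28 + 31 + 30 + 31 + 23 = 262 days (rest of October, November, December, January, February, March, April, May, June).
262 ÷ 7 = 37 full weeks with remainder 3, so 37 more Fridays after the first → 38.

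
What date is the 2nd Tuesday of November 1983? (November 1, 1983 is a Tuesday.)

1983-11-08

November 1983 begins on a Tuesday, so the first Tuesday is November 1.
The 2nd Tuesday is 1 weeks later: 1 + 7 = 8.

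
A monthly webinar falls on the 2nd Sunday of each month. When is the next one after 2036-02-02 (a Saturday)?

2036-02-10

February 2036 starts on a Friday; its first Sunday is the 3rd, so the 2nd Sunday is the 10th — 2036-02-10.
2036-02-10 is after 2036-02-02, so that is the next one.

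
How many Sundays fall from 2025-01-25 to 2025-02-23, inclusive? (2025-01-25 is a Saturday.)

5

2025-01-25 is a Saturday; the first Sunday on or after it is 2025-01-26 (1 day later).
From 2025-01-26 to 2025-02-23: 5 + 23 = 28 days (rest of January, February).
28 ÷ 7 = 4 full weeks with remainder 0, so 4 more Sundays after the first → 5.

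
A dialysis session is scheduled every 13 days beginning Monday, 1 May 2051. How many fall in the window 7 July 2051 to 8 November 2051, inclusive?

9

Occurrences land 13·i days after 1 May 2051 for i = 0, 1, 2, …
7 July 2051 is 67 days after the start; 67 ÷ 13 = 5 remainder 2; since the remainder is 2, round up to i = 6. First occurrence in the window: #7 on 18 July 2051 (6×13 = 78 days in).
8 November 2051 is 191 days after the start; 191 ÷ 13 = 14 remainder 9. Last occurrence in the window: #15 on 30 October 2051.
Occurrences #7 through #15: 9 in total.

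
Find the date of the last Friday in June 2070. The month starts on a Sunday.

June 2070 begins on a Sunday, so the first Friday is June 6 (5 days later).
June 2070 has 30 days. Adding weeks: 6, 13, 20, 27 — the last one ≤ 30 is the 27th.

2070-06-27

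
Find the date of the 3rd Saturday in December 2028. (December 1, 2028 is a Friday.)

2028-12-16

December 2028 begins on a Friday, so the first Saturday is December 2 (1 day later).
The 3rd Saturday is 2 weeks later: 2 + 14 = 16.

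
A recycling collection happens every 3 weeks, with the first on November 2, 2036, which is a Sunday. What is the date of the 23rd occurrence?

February 7, 2038

The 23rd occurrence is 22 intervals after the first: 22 × 21 = 462 days after November 2, 2036.
November has 30 days — 28 days to the end of November leaves 434.
From end of November to end of 2036 is 31 days (403 left).
2037 has 365 days (38 left).
January has 31 days (7 left).
7 days into February → February 7, 2038.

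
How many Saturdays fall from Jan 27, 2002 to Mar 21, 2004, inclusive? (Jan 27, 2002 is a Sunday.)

Jan 27, 2002 is a Sunday; the first Saturday on or after it is Feb 2, 2002 (6 days later).
From Feb 2, 2002 to Mar 21, 2004: 332 + 365 + 81 = 778 days (rest of 2002, 2003, to Mar 21, 2004 in 2004).
778 ÷ 7 = 111 full weeks with remainder 1, so 111 more Saturdays after the first → 112.

112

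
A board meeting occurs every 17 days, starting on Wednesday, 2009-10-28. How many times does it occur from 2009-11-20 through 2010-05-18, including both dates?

Occurrences land 17·i days after 2009-10-28 for i = 0, 1, 2, …
2009-11-20 is 23 days after the start; 23 ÷ 17 = 1 remainder 6; since the remainder is 6, round up to i = 2. First occurrence in the window: #3 on 2009-12-01 (2×17 = 34 days in).
2010-05-18 is 202 days after the start; 202 ÷ 17 = 11 remainder 15. Last occurrence in the window: #12 on 2010-05-03.
Occurrences #3 through #12: 10 in total.

10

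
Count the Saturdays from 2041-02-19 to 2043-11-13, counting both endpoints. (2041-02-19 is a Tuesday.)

2041-02-19 is a Tuesday; the first Saturday on or after it is 2041-02-23 (4 days later).
From 2041-02-23 to 2043-11-13: 311 + 365 + 317 = 993 days (rest of 2041, 2042, to 2043-11-13 in 2043).
993 ÷ 7 = 141 full weeks with remainder 6, so 141 more Saturdays after the first → 142.

142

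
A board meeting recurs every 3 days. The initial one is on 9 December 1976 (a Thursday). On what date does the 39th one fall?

2 April 1977

The 39th occurrence is 38 intervals after the first: 38 × 3 = 114 days after 9 December 1976.
December has 31 days — 22 days to the end of December leaves 92.
January has 31 days (61 left).
February has 28 days (33 left).
March has 31 days (2 left).
2 days into April → 2 April 1977.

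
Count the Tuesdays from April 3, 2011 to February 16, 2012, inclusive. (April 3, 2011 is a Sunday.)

46

April 3, 2011 is a Sunday; the first Tuesday on or after it is April 5, 2011 (2 days later).
From April 5, 2011 to February 16, 2012: 25 + 31 + 30 + 31 + 31 + 30 + 31 + 30 + 31 + 31 + 16 = 317 days (rest of April, May, June, July, August, September, October, November, December, January, February).
317 ÷ 7 = 45 full weeks with remainder 2, so 45 more Tuesdays after the first → 46.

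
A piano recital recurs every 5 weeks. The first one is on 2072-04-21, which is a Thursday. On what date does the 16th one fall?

The 16th occurrence is 15 intervals after the first: 15 × 35 = 525 days after 2072-04-21.
April has 30 days — 9 days to the end of April leaves 516.
From end of April to end of 2072 is 245 days (271 left).
January has 31 days (240 left).
February has 28 days (212 left).
March has 31 days (181 left).
April has 30 days (151 left).
May has 31 days (120 left).
June has 30 days (90 left).
July has 31 days (59 left).
August has 31 days (28 left).
28 days into September → 2073-09-28.

2073-09-28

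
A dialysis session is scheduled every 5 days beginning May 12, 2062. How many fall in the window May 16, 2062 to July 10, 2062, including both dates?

11

Occurrences land 5·i days after May 12, 2062 for i = 0, 1, 2, …
May 16, 2062 is 4 days after the start; 4 ÷ 5 = 0 remainder 4; since the remainder is 4, round up to i = 1. First occurrence in the window: #2 on May 17, 2062 (1×5 = 5 days in).
July 10, 2062 is 59 days after the start; 59 ÷ 5 = 11 remainder 4. Last occurrence in the window: #12 on July 6, 2062.
Occurrences #2 through #12: 11 in total.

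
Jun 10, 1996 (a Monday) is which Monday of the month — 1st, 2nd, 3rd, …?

Day 10 falls in week ⌈10/7⌉ of the month.
Days 1–7 hold the 1st Monday, 8–14 the 2nd, 15–21 the 3rd, 22–28 the 4th, 29–31 the 5th.
10 is in the range for the 2nd.

2nd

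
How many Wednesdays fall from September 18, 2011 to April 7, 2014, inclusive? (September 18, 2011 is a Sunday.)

September 18, 2011 is a Sunday; the first Wednesday on or after it is September 21, 2011 (3 days later).
From September 21, 2011 to April 7, 2014: 101 + 366 + 365 + 97 = 929 days (rest of 2011, 2012, 2013, to April 7, 2014 in 2014).
929 ÷ 7 = 132 full weeks with remainder 5, so 132 more Wednesdays after the first → 133.

133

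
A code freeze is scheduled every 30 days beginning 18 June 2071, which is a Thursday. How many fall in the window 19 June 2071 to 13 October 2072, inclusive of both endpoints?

16

Occurrences land 30·i days after 18 June 2071 for i = 0, 1, 2, …
19 June 2071 is 1 day after the start; 1 ÷ 30 = 0 remainder 1; since the remainder is 1, round up to i = 1. First occurrence in the window: #2 on 18 July 2071 (1×30 = 30 days in).
13 October 2072 is 483 days after the start; 483 ÷ 30 = 16 remainder 3. Last occurrence in the window: #17 on 10 October 2072.
Occurrences #2 through #17: 16 in total.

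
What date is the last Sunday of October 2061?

2061-10-30

October 2061 begins on a Saturday, so the first Sunday is October 2 (1 day later).
October 2061 has 31 days. Adding weeks: 2, 9, 16, 23, 30 — the last one ≤ 31 is the 30th.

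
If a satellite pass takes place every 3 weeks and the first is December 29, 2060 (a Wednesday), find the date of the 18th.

December 21, 2061

The 18th occurrence is 17 intervals after the first: 17 × 21 = 357 days after December 29, 2060.
December has 31 days — 2 days to the end of December leaves 355.
January has 31 days (324 left).
February has 28 days (296 left).
March has 31 days (265 left).
April has 30 days (235 left).
May has 31 days (204 left).
June has 30 days (174 left).
July has 31 days (143 left).
August has 31 days (112 left).
September has 30 days (82 left).
October has 31 days (51 left).
November has 30 days (21 left).
21 days into December → December 21, 2061.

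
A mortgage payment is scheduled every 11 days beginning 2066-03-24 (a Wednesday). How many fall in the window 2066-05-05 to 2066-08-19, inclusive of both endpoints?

Occurrences land 11·i days after 2066-03-24 for i = 0, 1, 2, …
2066-05-05 is 42 days after the start; 42 ÷ 11 = 3 remainder 9; since the remainder is 9, round up to i = 4. First occurrence in the window: #5 on 2066-05-07 (4×11 = 44 days in).
2066-08-19 is 148 days after the start; 148 ÷ 11 = 13 remainder 5. Last occurrence in the window: #14 on 2066-08-14.
Occurrences #5 through #14: 10 in total.

10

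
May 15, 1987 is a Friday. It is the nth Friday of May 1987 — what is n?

Day 15 falls in week ⌈15/7⌉ of the month.
Days 1–7 hold the 1st Friday, 8–14 the 2nd, 15–21 the 3rd, 22–28 the 4th, 29–31 the 5th.
15 is in the range for the 3rd.

3rd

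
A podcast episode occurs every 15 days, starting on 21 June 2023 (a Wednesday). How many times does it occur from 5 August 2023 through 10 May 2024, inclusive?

19

Occurrences land 15·i days after 21 June 2023 for i = 0, 1, 2, …
5 August 2023 is 45 days after the start; 45 ÷ 15 = 3 remainder 0. First occurrence in the window: #4 on 5 August 2023 (3×15 = 45 days in).
10 May 2024 is 324 days after the start; 324 ÷ 15 = 21 remainder 9. Last occurrence in the window: #22 on 1 May 2024.
Occurrences #4 through #22: 19 in total.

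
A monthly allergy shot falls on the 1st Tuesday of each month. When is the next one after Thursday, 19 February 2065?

February 2065 starts on a Sunday, so its 1st Tuesday is 3 February 2065 (2 days in).
That is not after 19 February 2065, so look at March 2065.
March 2065 starts on a Sunday, so its 1st Tuesday is 3 March 2065 (2 days in).

3 March 2065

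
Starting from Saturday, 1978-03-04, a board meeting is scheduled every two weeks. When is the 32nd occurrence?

1979-05-12

The 32nd occurrence is 31 intervals after the first: 31 × 14 = 434 days after 1978-03-04.
March has 31 days — 27 days to the end of March leaves 407.
From end of March to end of 1978 is 275 days (132 left).
January has 31 days (101 left).
February has 28 days (73 left).
March has 31 days (42 left).
April has 30 days (12 left).
12 days into May → 1979-05-12.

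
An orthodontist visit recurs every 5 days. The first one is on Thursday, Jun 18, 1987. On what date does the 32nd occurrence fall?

Nov 20, 1987

The 32nd occurrence is 31 intervals after the first: 31 × 5 = 155 days after Jun 18, 1987.
Jun has 30 days — 12 days to the end of Jun leaves 143.
Jul has 31 days (112 left).
Aug has 31 days (81 left).
Sep has 30 days (51 left).
Oct has 31 days (20 left).
20 days into Nov → Nov 20, 1987.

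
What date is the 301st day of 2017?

Oct 28, 2017

Jan has 31 days (301 − 31 = 270 remain).
Feb has 28 days (270 − 28 = 242 remain).
Mar has 31 days (242 − 31 = 211 remain).
Apr has 30 days (211 − 30 = 181 remain).
May has 31 days (181 − 31 = 150 remain).
Jun has 30 days (150 − 30 = 120 remain).
Jul has 31 days (120 − 31 = 89 remain).
Aug has 31 days (89 − 31 = 58 remain).
Sep has 30 days (58 − 30 = 28 remain).
28 into Oct → Oct 28.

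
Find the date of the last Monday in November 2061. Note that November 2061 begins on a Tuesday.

2061-11-28

November 2061 begins on a Tuesday, so the first Monday is November 7 (6 days later).
November 2061 has 30 days. Adding weeks: 7, 14, 21, 28 — the last one ≤ 30 is the 28th.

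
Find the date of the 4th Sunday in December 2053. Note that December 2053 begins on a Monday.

December 2053 begins on a Monday, so the first Sunday is December 7 (6 days later).
The 4th Sunday is 3 weeks later: 7 + 21 = 28.

28 December 2053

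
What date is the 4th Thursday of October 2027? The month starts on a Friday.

October 2027 begins on a Friday, so the first Thursday is October 7 (6 days later).
The 4th Thursday is 3 weeks later: 7 + 21 = 28.

October 28, 2027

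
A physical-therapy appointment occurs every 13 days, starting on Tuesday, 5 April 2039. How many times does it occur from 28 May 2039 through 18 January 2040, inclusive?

Occurrences land 13·i days after 5 April 2039 for i = 0, 1, 2, …
28 May 2039 is 53 days after the start; 53 ÷ 13 = 4 remainder 1; since the remainder is 1, round up to i = 5. First occurrence in the window: #6 on 9 June 2039 (5×13 = 65 days in).
18 January 2040 is 288 days after the start; 288 ÷ 13 = 22 remainder 2. Last occurrence in the window: #23 on 16 January 2040.
Occurrences #6 through #23: 18 in total.

18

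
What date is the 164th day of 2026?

Jun 13, 2026

Jan has 31 days (164 − 31 = 133 remain).
Feb has 28 days (133 − 28 = 105 remain).
Mar has 31 days (105 − 31 = 74 remain).
Apr has 30 days (74 − 30 = 44 remain).
May has 31 days (44 − 31 = 13 remain).
13 into Jun → Jun 13.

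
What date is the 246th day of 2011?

January has 31 days (246 − 31 = 215 remain).
February has 28 days (215 − 28 = 187 remain).
March has 31 days (187 − 31 = 156 remain).
April has 30 days (156 − 30 = 126 remain).
May has 31 days (126 − 31 = 95 remain).
June has 30 days (95 − 30 = 65 remain).
July has 31 days (65 − 31 = 34 remain).
August has 31 days (34 − 31 = 3 remain).
3 into September → September 3.

3 September 2011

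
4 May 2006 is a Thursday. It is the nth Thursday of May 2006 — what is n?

1st

Day 4 falls in week ⌈4/7⌉ of the month.
Days 1–7 hold the 1st Thursday, 8–14 the 2nd, 15–21 the 3rd, 22–28 the 4th, 29–31 the 5th.
4 is in the range for the 1st.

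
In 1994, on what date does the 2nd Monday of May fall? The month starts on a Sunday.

May 1994 begins on a Sunday, so the first Monday is May 2 (1 day later).
The 2nd Monday is 1 weeks later: 2 + 7 = 9.

May 9, 1994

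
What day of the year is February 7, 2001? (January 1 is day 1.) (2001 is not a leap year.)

Days in months before February: 31 = 31.
Plus 7 days into February → day 38.

38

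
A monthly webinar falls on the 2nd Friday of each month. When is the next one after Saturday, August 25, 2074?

August 2074 starts on a Wednesday; its first Friday is the 3rd, so the 2nd Friday is the 10th — August 10, 2074.
That is not after August 25, 2074, so look at September 2074.
September 2074 starts on a Saturday; its first Friday is the 7th, so the 2nd Friday is the 14th — September 14, 2074.

September 14, 2074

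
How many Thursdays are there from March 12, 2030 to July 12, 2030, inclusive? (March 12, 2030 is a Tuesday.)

March 12, 2030 is a Tuesday; the first Thursday on or after it is March 14, 2030 (2 days later).
From March 14, 2030 to July 12, 2030: 17 + 30 + 31 + 30 + 12 = 120 days (rest of March, April, May, June, July).
120 ÷ 7 = 17 full weeks with remainder 1, so 17 more Thursdays after the first → 18.

18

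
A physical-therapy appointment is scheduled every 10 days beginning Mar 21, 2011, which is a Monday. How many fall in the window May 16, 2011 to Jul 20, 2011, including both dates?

7

Occurrences land 10·i days after Mar 21, 2011 for i = 0, 1, 2, …
May 16, 2011 is 56 days after the start; 56 ÷ 10 = 5 remainder 6; since the remainder is 6, round up to i = 6. First occurrence in the window: #7 on May 20, 2011 (6×10 = 60 days in).
Jul 20, 2011 is 121 days after the start; 121 ÷ 10 = 12 remainder 1. Last occurrence in the window: #13 on Jul 19, 2011.
Occurrences #7 through #13: 7 in total.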